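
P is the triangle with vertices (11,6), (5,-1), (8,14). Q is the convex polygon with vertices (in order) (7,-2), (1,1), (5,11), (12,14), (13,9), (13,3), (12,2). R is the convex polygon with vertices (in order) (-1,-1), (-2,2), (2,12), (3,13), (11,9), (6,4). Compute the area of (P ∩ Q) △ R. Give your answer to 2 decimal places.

93.13

|P ∩ Q| = 33.7038.
|(P ∩ Q) ∩ R| = 12.7867.
|(P ∩ Q) △ R| = 33.7038 + 85 − 25.5734 = 93.13.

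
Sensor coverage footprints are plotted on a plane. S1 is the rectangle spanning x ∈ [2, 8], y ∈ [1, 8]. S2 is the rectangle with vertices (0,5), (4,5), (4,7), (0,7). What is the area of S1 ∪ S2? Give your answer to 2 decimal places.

46.00

By inclusion–exclusion:
Individual areas: |S1| = 42, |S2| = 8.
|S1∩S2|: x∈[2,4], y∈[5,7] → 2·2 = 4.
|S1 ∪ S2| = 50 − 4 = 46.00.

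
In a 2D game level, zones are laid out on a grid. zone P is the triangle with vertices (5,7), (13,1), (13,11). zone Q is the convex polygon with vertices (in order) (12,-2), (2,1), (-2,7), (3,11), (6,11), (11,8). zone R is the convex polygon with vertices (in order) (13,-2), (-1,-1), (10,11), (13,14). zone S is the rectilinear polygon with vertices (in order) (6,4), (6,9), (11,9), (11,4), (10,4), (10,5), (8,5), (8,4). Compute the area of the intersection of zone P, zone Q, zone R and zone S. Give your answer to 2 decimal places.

16.29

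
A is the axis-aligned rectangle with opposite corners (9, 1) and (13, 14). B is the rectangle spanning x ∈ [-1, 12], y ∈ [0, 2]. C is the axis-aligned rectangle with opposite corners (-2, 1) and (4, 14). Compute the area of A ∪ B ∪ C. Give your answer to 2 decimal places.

148.00

By inclusion–exclusion:
Individual areas: |A| = 52, |B| = 26, |C| = 78.
|A∩B|: x∈[9,12], y∈[1,2] → 3·1 = 3.
|A∩C| = 0 (no overlap).
|B∩C|: x∈[-1,4], y∈[1,2] → 5·1 = 5.
|A∩B∩C| = 0.
|A ∪ B ∪ C| = 156 − 8 + 0 = 148.00.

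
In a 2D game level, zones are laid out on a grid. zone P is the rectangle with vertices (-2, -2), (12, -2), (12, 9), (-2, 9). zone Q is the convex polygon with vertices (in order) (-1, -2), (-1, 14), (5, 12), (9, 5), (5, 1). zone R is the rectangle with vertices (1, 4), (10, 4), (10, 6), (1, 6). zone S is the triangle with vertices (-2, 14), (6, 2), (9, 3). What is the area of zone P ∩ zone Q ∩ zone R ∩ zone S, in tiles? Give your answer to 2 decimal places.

The intersection is the polygon with vertices (4.667,4), (3.333,6), (6,6), (8,4).
By the shoelace formula its area is 6.00.

6.00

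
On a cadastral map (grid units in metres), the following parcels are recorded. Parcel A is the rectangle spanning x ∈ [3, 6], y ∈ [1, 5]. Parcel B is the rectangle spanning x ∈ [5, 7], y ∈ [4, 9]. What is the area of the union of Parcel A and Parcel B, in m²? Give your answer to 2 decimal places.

By inclusion–exclusion:
Individual areas: |Parcel A| = 12, |Parcel B| = 10.
|Parcel A∩Parcel B|: x∈[5,6], y∈[4,5] → 1·1 = 1.
|Parcel A ∪ Parcel B| = 22 − 1 = 21.00.

21.00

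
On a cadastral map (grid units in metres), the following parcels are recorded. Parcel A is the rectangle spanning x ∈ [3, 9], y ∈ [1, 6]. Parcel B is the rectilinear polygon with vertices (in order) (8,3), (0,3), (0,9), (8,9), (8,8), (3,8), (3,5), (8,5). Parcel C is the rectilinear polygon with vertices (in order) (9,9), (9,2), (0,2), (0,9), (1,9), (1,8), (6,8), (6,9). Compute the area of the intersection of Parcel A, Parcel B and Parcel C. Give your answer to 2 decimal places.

10.00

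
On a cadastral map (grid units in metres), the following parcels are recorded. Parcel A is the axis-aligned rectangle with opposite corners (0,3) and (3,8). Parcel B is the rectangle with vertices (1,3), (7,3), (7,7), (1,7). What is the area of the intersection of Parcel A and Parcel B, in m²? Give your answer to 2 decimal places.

|Parcel A∩Parcel B|: x∈[1,3], y∈[3,7] → 2·4 = 8.

8.00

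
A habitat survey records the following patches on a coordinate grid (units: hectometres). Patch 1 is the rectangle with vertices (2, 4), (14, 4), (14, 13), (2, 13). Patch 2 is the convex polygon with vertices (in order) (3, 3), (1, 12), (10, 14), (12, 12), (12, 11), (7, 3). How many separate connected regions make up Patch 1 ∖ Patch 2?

3

Patch 1 ∖ Patch 2 splits into 3 disjoint pieces (area 33.8125, area 1.3611, area 1.3611).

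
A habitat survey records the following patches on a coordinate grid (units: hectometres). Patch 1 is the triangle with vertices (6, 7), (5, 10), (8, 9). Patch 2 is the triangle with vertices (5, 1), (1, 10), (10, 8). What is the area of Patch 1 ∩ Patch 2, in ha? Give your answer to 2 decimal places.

The intersection is the polygon with vertices (5.32,9.04), (7.545,8.546), (6,7).
By the shoelace formula its area is 2.10.

2.10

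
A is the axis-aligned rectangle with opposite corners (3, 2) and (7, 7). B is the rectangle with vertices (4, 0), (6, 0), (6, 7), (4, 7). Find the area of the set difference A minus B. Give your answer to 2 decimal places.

10.00

|A∩B|: x∈[4,6], y∈[2,7] → 2·5 = 10.
|A| = 20.
|A ∖ B| = |A| − |A∩B| = 20 − 10 = 10.00.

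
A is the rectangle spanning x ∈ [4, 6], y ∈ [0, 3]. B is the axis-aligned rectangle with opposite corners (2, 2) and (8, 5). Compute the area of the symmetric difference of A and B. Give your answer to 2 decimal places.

20.00

|A∩B|: x∈[4,6], y∈[2,3] → 2·1 = 2.
|A △ B| = |A| + |B| − 2·|A∩B| = 6 + 18 − 4 = 20.00.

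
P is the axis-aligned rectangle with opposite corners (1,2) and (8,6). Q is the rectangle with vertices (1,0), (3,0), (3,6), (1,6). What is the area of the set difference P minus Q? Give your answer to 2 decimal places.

|P∩Q|: x∈[1,3], y∈[2,6] → 2·4 = 8.
|P| = 28.
|P ∖ Q| = |P| − |P∩Q| = 28 − 8 = 20.00.

20.00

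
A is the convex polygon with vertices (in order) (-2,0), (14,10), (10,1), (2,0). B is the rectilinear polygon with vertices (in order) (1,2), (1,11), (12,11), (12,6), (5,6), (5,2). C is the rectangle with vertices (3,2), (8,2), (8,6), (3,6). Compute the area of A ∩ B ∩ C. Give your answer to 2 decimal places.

3.50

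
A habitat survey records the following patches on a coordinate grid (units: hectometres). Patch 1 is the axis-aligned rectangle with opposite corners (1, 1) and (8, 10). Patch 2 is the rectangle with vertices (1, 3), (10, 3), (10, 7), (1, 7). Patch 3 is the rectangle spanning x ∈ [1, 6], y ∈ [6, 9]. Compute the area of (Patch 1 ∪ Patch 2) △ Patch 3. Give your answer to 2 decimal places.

56.00

|Patch 1 ∪ Patch 2| = 71.
|(Patch 1 ∪ Patch 2) ∩ Patch 3| = 15.
|(Patch 1 ∪ Patch 2) △ Patch 3| = 71 + 15 − 30 = 56.00.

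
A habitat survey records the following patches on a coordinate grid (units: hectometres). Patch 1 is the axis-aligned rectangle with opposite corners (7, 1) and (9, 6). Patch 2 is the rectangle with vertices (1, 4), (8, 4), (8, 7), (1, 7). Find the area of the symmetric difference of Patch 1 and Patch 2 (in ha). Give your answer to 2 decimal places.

|Patch 1∩Patch 2|: x∈[7,8], y∈[4,6] → 1·2 = 2.
|Patch 1 △ Patch 2| = |Patch 1| + |Patch 2| − 2·|Patch 1∩Patch 2| = 10 + 21 − 4 = 27.00.

27.00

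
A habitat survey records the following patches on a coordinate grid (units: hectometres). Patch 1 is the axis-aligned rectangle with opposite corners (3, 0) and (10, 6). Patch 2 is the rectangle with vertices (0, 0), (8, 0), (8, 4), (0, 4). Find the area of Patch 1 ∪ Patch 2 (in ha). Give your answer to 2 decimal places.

54.00

By inclusion–exclusion:
Individual areas: |Patch 1| = 42, |Patch 2| = 32.
|Patch 1∩Patch 2|: x∈[3,8], y∈[0,4] → 5·4 = 20.
|Patch 1 ∪ Patch 2| = 74 − 20 = 54.00.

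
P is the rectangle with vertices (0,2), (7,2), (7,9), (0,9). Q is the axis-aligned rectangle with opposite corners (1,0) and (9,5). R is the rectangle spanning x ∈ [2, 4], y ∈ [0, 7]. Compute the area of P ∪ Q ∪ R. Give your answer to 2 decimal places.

By inclusion–exclusion:
Individual areas: |P| = 49, |Q| = 40, |R| = 14.
|P∩Q|: x∈[1,7], y∈[2,5] → 6·3 = 18.
|P∩R|: x∈[2,4], y∈[2,7] → 2·5 = 10.
|Q∩R|: x∈[2,4], y∈[0,5] → 2·5 = 10.
|P∩Q∩R| = 6.
|P ∪ Q ∪ R| = 103 − 38 + 6 = 71.00.

71.00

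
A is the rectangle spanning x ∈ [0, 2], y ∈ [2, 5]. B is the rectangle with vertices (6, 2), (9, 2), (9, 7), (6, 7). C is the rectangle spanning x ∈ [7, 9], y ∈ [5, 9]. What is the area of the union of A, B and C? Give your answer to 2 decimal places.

By inclusion–exclusion:
Individual areas: |A| = 6, |B| = 15, |C| = 8.
|A∩B| = 0 (no overlap).
|A∩C| = 0 (no overlap).
|B∩C|: x∈[7,9], y∈[5,7] → 2·2 = 4.
|A∩B∩C| = 0.
|A ∪ B ∪ C| = 29 − 4 + 0 = 25.00.

25.00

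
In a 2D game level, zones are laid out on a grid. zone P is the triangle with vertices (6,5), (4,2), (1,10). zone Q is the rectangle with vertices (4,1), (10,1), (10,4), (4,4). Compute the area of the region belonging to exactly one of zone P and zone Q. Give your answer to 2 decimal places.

27.83

|zone P| = 12.5, |zone Q| = 18, |zone P∩zone Q| = 1.3333.
|zone P △ zone Q| = |zone P| + |zone Q| − 2·|zone P∩zone Q| = 12.5 + 18 − 2.6667 = 27.83.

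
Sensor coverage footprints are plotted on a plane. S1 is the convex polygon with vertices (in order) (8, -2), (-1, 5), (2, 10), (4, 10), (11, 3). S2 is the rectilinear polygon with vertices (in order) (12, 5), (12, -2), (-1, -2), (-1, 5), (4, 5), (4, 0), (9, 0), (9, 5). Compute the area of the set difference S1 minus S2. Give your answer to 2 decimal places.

54.21

|S1| = 73, |S1∩S2| = 18.7937.
|S1 ∖ S2| = |S1| − |S1∩S2| = 73 − 18.7937 = 54.21.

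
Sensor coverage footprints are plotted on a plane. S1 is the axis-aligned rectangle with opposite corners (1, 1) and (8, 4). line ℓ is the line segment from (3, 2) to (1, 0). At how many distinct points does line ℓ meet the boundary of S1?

The segment meets the boundary at (2,1).

1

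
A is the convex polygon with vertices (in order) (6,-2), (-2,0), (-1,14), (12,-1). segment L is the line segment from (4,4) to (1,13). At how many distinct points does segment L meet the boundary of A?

1

The segment meets the boundary at (1.708,10.875).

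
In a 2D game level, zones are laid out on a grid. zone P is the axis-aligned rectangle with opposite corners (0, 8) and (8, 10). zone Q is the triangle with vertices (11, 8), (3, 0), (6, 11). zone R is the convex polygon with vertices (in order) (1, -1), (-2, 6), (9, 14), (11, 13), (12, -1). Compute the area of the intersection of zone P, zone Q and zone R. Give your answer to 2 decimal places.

5.06

The intersection is the polygon with vertices (5.182,8), (5.727,10), (7.667,10), (8,9.8), (8,8).
By the shoelace formula its area is 5.06.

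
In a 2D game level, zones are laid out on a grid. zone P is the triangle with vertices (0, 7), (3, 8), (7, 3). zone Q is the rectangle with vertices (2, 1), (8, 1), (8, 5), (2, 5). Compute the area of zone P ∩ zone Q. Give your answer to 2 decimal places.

The intersection is the polygon with vertices (7,3), (3.5,5), (5.4,5).
By the shoelace formula its area is 1.90.

1.90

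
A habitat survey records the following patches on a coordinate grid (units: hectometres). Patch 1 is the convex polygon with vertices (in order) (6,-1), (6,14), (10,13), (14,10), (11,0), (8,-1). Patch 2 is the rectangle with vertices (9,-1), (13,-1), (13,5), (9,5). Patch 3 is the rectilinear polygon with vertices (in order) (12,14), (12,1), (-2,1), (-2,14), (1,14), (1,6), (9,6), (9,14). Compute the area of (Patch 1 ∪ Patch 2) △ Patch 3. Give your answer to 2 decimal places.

116.83

|Patch 1 ∪ Patch 2| = 98.0833.
|(Patch 1 ∪ Patch 2) ∩ Patch 3| = 49.625.
|(Patch 1 ∪ Patch 2) △ Patch 3| = 98.0833 + 118 − 99.25 = 116.83.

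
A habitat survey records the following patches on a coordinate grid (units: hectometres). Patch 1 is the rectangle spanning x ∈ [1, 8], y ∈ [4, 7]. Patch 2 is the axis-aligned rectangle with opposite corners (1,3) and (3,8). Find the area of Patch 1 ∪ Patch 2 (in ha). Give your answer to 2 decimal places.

25.00

By inclusion–exclusion:
Individual areas: |Patch 1| = 21, |Patch 2| = 10.
|Patch 1∩Patch 2|: x∈[1,3], y∈[4,7] → 2·3 = 6.
|Patch 1 ∪ Patch 2| = 31 − 6 = 25.00.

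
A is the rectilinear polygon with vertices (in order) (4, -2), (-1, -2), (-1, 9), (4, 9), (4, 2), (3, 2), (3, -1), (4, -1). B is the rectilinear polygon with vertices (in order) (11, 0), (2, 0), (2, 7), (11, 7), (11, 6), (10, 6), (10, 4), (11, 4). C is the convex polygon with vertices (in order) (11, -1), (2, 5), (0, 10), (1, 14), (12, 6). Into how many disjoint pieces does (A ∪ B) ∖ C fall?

(A ∪ B) ∖ C splits into 2 disjoint pieces (area 51.55, area 0.0511).

2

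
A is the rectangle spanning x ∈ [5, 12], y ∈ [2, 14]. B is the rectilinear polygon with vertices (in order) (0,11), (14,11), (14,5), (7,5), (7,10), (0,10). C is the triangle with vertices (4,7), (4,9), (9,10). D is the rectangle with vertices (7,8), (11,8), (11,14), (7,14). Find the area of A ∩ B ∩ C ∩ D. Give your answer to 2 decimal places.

0.80

The intersection is the polygon with vertices (9,10), (7,8.8), (7,9.6).
By the shoelace formula its area is 0.80.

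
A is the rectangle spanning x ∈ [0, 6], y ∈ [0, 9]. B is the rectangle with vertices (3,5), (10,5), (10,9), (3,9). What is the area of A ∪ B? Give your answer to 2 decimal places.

70.00

By inclusion–exclusion:
Individual areas: |A| = 54, |B| = 28.
|A∩B|: x∈[3,6], y∈[5,9] → 3·4 = 12.
|A ∪ B| = 82 − 12 = 70.00.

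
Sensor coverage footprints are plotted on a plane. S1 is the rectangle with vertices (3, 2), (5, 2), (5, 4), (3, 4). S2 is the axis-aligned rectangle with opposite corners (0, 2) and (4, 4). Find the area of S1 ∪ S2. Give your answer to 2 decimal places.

10.00

By inclusion–exclusion:
Individual areas: |S1| = 4, |S2| = 8.
|S1∩S2|: x∈[3,4], y∈[2,4] → 1·2 = 2.
|S1 ∪ S2| = 12 − 2 = 10.00.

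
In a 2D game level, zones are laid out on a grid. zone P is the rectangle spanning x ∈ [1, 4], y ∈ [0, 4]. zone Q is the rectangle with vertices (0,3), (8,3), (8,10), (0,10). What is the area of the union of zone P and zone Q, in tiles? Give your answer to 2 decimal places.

By inclusion–exclusion:
Individual areas: |zone P| = 12, |zone Q| = 56.
|zone P∩zone Q|: x∈[1,4], y∈[3,4] → 3·1 = 3.
|zone P ∪ zone Q| = 68 − 3 = 65.00.

65.00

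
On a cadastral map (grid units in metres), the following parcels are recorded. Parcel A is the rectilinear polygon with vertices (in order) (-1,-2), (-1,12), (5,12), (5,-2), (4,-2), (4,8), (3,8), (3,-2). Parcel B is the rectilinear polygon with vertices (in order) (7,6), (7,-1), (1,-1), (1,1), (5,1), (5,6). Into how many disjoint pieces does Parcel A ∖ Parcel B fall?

2

Parcel A ∖ Parcel B splits into 2 disjoint pieces (area 67, area 1).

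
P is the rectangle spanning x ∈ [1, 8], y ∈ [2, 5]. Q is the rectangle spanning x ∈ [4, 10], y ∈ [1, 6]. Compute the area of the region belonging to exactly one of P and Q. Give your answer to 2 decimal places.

|P∩Q|: x∈[4,8], y∈[2,5] → 4·3 = 12.
|P △ Q| = |P| + |Q| − 2·|P∩Q| = 21 + 30 − 24 = 27.00.

27.00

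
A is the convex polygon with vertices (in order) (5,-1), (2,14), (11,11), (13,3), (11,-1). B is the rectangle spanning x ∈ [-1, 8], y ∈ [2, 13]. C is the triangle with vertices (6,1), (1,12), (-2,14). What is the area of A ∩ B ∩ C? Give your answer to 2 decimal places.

1.41

The intersection is the polygon with vertices (5.385,2), (3.926,4.37), (3.5,6.5), (5.545,2).
By the shoelace formula its area is 1.41.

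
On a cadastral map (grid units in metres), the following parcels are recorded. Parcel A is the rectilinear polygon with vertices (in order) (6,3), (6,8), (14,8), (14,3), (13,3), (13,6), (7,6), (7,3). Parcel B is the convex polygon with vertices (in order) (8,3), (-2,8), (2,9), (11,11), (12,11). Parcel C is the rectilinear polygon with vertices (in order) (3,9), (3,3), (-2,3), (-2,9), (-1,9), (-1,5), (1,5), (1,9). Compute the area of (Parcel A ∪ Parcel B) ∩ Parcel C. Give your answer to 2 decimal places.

6.25

|Parcel A ∪ Parcel B| = 63.75.
|(Parcel A ∪ Parcel B) ∩ Parcel C| = 6.25.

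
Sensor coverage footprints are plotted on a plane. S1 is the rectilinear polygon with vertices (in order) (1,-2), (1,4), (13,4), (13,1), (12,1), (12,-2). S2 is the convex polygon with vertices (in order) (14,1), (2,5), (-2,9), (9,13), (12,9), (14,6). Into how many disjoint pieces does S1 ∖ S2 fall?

1

S1 ∖ S2 is a single connected region.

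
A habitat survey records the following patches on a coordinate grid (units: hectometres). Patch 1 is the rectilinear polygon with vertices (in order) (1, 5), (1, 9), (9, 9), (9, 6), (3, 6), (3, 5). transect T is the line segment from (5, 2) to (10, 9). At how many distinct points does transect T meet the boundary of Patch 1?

2

The segment meets the boundary at (9,7.6), (7.857,6).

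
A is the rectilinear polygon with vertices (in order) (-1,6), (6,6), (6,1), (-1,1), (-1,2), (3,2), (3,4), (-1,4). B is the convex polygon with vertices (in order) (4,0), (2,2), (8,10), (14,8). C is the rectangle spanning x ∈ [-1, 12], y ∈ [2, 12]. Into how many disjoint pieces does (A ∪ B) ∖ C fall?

(A ∪ B) ∖ C splits into 2 disjoint pieces (area 2.2667, area 8.225).

2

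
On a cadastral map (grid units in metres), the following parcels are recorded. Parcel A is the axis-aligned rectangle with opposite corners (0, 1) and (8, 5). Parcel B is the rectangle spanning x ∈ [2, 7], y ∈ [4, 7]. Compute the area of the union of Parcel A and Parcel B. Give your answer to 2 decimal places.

By inclusion–exclusion:
Individual areas: |Parcel A| = 32, |Parcel B| = 15.
|Parcel A∩Parcel B|: x∈[2,7], y∈[4,5] → 5·1 = 5.
|Parcel A ∪ Parcel B| = 47 − 5 = 42.00.

42.00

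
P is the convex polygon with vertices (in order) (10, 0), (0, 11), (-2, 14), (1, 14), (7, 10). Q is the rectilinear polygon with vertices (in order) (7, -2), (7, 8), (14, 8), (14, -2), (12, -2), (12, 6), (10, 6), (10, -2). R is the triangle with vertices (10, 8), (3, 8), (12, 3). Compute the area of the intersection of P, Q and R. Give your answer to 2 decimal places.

2.61

The intersection is the polygon with vertices (7,8), (7.6,8), (8.52,4.933), (7,5.778).
By the shoelace formula its area is 2.61.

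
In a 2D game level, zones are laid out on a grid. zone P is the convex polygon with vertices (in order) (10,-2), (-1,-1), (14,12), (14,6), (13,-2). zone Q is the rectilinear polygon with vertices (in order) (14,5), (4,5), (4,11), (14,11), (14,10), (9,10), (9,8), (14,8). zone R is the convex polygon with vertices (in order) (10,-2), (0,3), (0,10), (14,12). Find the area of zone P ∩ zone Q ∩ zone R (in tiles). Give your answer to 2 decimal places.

15.63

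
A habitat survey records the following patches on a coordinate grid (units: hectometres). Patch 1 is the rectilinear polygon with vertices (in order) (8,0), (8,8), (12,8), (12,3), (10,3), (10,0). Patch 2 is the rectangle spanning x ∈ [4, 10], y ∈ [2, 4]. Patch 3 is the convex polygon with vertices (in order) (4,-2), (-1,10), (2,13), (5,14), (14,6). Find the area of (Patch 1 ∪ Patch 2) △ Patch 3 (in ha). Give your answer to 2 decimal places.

101.51

|Patch 1 ∪ Patch 2| = 34.
|(Patch 1 ∪ Patch 2) ∩ Patch 3| = 28.7472.
|(Patch 1 ∪ Patch 2) △ Patch 3| = 34 + 125 − 57.4944 = 101.51.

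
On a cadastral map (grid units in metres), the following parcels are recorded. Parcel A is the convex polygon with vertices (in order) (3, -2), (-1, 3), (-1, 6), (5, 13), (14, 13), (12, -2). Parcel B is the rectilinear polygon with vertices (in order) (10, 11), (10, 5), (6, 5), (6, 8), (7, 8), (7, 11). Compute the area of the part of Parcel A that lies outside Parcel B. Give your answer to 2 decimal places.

|Parcel A| = 179, |Parcel A∩Parcel B| = 21.
|Parcel A ∖ Parcel B| = |Parcel A| − |Parcel A∩Parcel B| = 179 − 21 = 158.00.

158.00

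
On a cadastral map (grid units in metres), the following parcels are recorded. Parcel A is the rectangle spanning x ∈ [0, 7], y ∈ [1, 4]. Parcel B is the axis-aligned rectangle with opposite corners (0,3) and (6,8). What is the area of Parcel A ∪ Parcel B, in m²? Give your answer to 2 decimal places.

By inclusion–exclusion:
Individual areas: |Parcel A| = 21, |Parcel B| = 30.
|Parcel A∩Parcel B|: x∈[0,6], y∈[3,4] → 6·1 = 6.
|Parcel A ∪ Parcel B| = 51 − 6 = 45.00.

45.00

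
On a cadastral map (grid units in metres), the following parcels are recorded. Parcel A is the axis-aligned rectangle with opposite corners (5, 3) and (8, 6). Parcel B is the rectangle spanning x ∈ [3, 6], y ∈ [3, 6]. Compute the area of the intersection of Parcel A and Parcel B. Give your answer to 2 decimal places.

3.00

|Parcel A∩Parcel B|: x∈[5,6], y∈[3,6] → 1·3 = 3.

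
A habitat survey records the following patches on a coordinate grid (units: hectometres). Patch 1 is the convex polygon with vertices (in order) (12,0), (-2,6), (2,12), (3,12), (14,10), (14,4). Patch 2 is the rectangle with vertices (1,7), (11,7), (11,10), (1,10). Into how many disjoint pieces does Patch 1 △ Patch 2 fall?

Patch 1 △ Patch 2 is a single connected region.

1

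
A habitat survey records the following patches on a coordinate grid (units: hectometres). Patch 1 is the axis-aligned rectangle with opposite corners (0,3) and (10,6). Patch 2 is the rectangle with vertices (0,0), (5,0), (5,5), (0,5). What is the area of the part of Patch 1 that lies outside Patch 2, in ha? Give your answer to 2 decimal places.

|Patch 1∩Patch 2|: x∈[0,5], y∈[3,5] → 5·2 = 10.
|Patch 1| = 30.
|Patch 1 ∖ Patch 2| = |Patch 1| − |Patch 1∩Patch 2| = 30 − 10 = 20.00.

20.00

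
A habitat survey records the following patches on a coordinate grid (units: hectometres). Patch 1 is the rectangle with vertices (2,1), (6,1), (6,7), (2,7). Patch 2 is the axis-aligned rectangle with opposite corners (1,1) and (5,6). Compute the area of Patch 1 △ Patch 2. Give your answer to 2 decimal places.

14.00

|Patch 1∩Patch 2|: x∈[2,5], y∈[1,6] → 3·5 = 15.
|Patch 1 △ Patch 2| = |Patch 1| + |Patch 2| − 2·|Patch 1∩Patch 2| = 24 + 20 − 30 = 14.00.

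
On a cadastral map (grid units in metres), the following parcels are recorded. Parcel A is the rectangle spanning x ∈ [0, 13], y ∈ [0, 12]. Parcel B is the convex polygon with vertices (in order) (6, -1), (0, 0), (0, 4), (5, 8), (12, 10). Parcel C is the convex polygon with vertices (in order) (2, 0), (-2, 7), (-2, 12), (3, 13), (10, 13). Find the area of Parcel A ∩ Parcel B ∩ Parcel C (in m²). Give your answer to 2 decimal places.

22.83

The intersection is the polygon with vertices (5,8), (7.333,8.667), (2,0), (0,3.5), (0,4).
By the shoelace formula its area is 22.83.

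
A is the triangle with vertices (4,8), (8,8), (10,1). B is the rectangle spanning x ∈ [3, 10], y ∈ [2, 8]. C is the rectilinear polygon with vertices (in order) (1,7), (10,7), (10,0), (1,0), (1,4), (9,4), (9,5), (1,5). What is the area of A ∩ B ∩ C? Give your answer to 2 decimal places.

8.04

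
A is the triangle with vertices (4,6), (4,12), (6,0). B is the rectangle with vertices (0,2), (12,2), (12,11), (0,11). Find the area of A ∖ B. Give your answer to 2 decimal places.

0.42

|A| = 6, |A∩B| = 5.5833.
|A ∖ B| = |A| − |A∩B| = 6 − 5.5833 = 0.42.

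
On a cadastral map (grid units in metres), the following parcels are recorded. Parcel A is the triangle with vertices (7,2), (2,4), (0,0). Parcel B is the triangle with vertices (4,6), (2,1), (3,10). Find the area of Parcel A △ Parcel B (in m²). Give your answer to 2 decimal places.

|Parcel A| = 12, |Parcel B| = 6.5, |Parcel A∩Parcel B| = 1.073.
|Parcel A △ Parcel B| = |Parcel A| + |Parcel B| − 2·|Parcel A∩Parcel B| = 12 + 6.5 − 2.146 = 16.35.

16.35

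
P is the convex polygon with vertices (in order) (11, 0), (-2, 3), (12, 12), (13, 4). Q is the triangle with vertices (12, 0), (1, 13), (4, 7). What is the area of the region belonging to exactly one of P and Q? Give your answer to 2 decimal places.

87.18

|P| = 89.5, |Q| = 13.5, |P∩Q| = 7.9091.
|P △ Q| = |P| + |Q| − 2·|P∩Q| = 89.5 + 13.5 − 15.8183 = 87.18.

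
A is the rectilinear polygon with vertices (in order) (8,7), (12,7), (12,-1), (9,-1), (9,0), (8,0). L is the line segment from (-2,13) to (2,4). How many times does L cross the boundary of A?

0

The segment lies entirely outside A and never meets its boundary.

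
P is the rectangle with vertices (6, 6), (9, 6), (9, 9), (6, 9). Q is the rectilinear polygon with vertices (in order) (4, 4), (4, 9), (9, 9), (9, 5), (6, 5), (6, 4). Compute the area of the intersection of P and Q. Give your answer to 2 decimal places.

The intersection is the polygon with vertices (9,6), (6,6), (6,9), (9,9).
By the shoelace formula its area is 9.00.

9.00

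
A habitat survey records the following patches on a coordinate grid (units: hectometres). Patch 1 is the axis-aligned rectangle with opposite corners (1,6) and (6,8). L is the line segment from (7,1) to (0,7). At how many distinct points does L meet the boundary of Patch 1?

The segment meets the boundary at (1,6.143), (1.167,6).

2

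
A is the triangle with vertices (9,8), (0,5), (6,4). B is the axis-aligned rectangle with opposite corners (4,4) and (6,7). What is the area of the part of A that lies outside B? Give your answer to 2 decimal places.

|A| = 13.5, |A∩B| = 5.
|A ∖ B| = |A| − |A∩B| = 13.5 − 5 = 8.50.

8.50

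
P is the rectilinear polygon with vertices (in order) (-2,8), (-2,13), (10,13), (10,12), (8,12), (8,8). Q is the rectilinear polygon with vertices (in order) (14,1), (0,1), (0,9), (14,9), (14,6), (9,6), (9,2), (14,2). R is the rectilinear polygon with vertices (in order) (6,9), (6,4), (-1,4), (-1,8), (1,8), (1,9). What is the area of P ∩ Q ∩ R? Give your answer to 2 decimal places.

5.00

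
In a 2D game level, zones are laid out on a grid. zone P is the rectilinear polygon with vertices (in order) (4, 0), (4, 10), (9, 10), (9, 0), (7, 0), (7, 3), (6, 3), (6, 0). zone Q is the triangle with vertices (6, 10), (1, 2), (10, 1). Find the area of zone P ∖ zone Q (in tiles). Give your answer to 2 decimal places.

|zone P| = 47, |zone P∩zone Q| = 28.1194.
|zone P ∖ zone Q| = |zone P| − |zone P∩zone Q| = 47 − 28.1194 = 18.88.

18.88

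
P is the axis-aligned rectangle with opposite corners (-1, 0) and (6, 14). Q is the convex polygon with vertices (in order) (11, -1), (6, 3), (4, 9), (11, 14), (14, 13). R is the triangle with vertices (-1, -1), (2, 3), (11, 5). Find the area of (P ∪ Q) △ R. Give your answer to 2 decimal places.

163.01

|P ∪ Q| = 176.5714.
|(P ∪ Q) ∩ R| = 14.2788.
|(P ∪ Q) △ R| = 176.5714 + 15 − 28.5577 = 163.01.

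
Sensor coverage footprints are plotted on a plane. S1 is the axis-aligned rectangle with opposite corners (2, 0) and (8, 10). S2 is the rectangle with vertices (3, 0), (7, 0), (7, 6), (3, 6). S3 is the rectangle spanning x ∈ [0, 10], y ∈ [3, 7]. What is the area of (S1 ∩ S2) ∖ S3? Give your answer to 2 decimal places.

|S1 ∩ S2| = 24.
|(S1 ∩ S2) ∩ S3| = 12.
|(S1 ∩ S2) ∖ S3| = 24 − 12 = 12.00.

12.00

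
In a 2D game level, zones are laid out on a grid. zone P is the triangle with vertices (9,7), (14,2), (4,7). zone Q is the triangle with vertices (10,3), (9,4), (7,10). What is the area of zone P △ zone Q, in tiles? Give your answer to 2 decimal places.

12.41

|zone P| = 12.5, |zone Q| = 2, |zone P∩zone Q| = 1.0442.
|zone P △ zone Q| = |zone P| + |zone Q| − 2·|zone P∩zone Q| = 12.5 + 2 − 2.0883 = 12.41.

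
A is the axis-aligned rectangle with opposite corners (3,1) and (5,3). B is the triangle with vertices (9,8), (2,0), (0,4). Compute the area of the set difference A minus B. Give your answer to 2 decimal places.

|A| = 4, |A∩B| = 1.5089.
|A ∖ B| = |A| − |A∩B| = 4 − 1.5089 = 2.49.

2.49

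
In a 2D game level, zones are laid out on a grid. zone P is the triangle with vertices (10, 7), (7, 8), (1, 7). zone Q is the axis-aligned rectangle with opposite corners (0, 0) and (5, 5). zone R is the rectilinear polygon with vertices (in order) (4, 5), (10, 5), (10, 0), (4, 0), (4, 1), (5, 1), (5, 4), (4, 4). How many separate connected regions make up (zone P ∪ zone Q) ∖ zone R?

(zone P ∪ zone Q) ∖ zone R splits into 2 disjoint pieces (area 4.5, area 23).

2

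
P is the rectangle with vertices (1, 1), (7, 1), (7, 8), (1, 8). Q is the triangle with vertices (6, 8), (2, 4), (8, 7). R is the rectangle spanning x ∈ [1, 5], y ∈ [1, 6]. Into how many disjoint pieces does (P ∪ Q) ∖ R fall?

1

(P ∪ Q) ∖ R is a single connected region.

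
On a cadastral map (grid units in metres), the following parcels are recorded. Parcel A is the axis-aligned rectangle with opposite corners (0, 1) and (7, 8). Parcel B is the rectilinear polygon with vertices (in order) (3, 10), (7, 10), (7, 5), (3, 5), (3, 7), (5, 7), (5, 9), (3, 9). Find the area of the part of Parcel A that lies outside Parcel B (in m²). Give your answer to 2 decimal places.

39.00

|Parcel A| = 49, |Parcel A∩Parcel B| = 10.
|Parcel A ∖ Parcel B| = |Parcel A| − |Parcel A∩Parcel B| = 49 − 10 = 39.00.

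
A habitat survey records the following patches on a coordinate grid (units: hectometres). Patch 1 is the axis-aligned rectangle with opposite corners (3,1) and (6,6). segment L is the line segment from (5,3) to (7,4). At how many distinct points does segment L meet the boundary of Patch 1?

The segment meets the boundary at (6,3.5).

1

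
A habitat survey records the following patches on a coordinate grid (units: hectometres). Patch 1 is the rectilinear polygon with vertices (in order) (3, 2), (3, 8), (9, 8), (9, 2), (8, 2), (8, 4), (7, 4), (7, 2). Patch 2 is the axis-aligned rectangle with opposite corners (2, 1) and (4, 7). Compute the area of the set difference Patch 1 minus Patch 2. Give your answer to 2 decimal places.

|Patch 1| = 34, |Patch 1∩Patch 2| = 5.
|Patch 1 ∖ Patch 2| = |Patch 1| − |Patch 1∩Patch 2| = 34 − 5 = 29.00.

29.00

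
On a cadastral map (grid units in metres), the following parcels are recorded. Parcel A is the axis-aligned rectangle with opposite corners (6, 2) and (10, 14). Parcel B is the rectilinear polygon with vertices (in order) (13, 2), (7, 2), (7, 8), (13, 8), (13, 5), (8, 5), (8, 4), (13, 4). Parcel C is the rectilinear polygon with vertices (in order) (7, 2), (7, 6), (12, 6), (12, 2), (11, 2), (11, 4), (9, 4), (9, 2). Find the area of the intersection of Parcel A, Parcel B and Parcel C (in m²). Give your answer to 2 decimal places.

8.00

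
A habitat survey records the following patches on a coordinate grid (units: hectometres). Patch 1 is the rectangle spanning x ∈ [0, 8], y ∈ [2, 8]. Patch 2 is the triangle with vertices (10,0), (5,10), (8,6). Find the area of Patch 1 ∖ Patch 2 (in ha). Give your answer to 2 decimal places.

45.50

|Patch 1| = 48, |Patch 1∩Patch 2| = 2.5.
|Patch 1 ∖ Patch 2| = |Patch 1| − |Patch 1∩Patch 2| = 48 − 2.5 = 45.50.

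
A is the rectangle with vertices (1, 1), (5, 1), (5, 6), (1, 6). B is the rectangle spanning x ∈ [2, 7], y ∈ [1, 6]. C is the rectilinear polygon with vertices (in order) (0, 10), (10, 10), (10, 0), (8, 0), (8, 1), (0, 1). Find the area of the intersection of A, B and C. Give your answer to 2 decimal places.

15.00

The intersection is the polygon with vertices (2,1), (2,6), (5,6), (5,1).
By the shoelace formula its area is 15.00.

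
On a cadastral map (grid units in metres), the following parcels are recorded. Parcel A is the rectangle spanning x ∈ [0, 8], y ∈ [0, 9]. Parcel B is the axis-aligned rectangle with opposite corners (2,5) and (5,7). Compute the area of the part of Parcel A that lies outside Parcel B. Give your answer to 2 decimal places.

66.00

|Parcel A∩Parcel B|: x∈[2,5], y∈[5,7] → 3·2 = 6.
|Parcel A| = 72.
|Parcel A ∖ Parcel B| = |Parcel A| − |Parcel A∩Parcel B| = 72 − 6 = 66.00.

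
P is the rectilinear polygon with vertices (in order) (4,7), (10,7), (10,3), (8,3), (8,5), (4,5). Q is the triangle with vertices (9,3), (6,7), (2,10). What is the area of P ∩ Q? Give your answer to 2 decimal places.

1.67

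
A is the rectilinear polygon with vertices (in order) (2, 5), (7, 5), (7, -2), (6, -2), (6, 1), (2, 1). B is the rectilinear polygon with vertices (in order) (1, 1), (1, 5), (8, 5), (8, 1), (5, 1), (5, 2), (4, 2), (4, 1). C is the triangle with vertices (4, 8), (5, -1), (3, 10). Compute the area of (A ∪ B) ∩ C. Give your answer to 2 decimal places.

The region (A ∪ B) ∩ C is the polygon with vertices (4.636,1), (3.909,5), (4.333,5), (4.778,1).
By the shoelace formula its area is 1.13.

1.13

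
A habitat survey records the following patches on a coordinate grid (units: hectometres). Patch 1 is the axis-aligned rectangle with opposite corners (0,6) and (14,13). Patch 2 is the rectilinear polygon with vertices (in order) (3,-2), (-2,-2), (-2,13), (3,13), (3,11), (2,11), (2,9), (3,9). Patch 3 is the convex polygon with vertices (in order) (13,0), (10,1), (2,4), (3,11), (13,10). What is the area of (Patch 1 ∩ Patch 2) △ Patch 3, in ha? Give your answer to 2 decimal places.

|Patch 1 ∩ Patch 2| = 19.
|(Patch 1 ∩ Patch 2) ∩ Patch 3| = 1.5.
|(Patch 1 ∩ Patch 2) △ Patch 3| = 19 + 91 − 3 = 107.00.

107.00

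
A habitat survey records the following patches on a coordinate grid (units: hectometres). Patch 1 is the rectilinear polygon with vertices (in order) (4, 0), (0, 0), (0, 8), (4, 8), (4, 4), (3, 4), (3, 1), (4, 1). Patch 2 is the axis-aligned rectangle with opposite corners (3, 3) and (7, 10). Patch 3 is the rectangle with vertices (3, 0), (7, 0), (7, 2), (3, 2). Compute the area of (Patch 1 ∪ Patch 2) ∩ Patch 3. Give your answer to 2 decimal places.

|Patch 1 ∪ Patch 2| = 53.
|(Patch 1 ∪ Patch 2) ∩ Patch 3| = 1.00.

1.00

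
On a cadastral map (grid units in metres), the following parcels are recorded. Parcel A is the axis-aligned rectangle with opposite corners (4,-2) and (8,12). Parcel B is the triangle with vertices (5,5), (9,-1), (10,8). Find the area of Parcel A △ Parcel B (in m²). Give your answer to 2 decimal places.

|Parcel A| = 56, |Parcel B| = 21, |Parcel A∩Parcel B| = 9.45.
|Parcel A △ Parcel B| = |Parcel A| + |Parcel B| − 2·|Parcel A∩Parcel B| = 56 + 21 − 18.9 = 58.10.

58.10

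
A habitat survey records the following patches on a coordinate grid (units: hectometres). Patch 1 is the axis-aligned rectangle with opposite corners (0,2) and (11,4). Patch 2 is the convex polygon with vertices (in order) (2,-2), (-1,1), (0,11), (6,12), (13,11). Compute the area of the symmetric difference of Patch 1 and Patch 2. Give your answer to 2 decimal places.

104.58

|Patch 1| = 22, |Patch 2| = 107.5, |Patch 1∩Patch 2| = 12.4615.
|Patch 1 △ Patch 2| = |Patch 1| + |Patch 2| − 2·|Patch 1∩Patch 2| = 22 + 107.5 − 24.9231 = 104.58.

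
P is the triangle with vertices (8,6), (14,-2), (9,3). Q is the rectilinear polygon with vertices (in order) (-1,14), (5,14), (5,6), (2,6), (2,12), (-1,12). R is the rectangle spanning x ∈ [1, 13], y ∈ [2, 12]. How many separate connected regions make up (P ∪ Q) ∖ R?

(P ∪ Q) ∖ R splits into 2 disjoint pieces (area 2, area 12).

2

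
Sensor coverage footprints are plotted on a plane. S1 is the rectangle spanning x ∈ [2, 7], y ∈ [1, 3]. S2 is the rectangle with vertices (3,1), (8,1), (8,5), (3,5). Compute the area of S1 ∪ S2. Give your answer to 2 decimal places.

22.00

By inclusion–exclusion:
Individual areas: |S1| = 10, |S2| = 20.
|S1∩S2|: x∈[3,7], y∈[1,3] → 4·2 = 8.
|S1 ∪ S2| = 30 − 8 = 22.00.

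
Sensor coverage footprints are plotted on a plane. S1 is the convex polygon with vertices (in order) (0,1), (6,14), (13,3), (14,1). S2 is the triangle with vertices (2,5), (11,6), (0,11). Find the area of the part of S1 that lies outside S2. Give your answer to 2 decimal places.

73.90

|S1| = 92.5, |S1∩S2| = 18.6023.
|S1 ∖ S2| = |S1| − |S1∩S2| = 92.5 − 18.6023 = 73.90.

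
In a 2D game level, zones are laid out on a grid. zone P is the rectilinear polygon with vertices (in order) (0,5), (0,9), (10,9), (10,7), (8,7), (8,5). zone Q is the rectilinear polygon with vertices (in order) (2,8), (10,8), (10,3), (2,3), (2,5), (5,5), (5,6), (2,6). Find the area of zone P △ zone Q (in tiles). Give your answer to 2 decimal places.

39.00

|zone P| = 36, |zone Q| = 37, |zone P∩zone Q| = 17.
|zone P △ zone Q| = |zone P| + |zone Q| − 2·|zone P∩zone Q| = 36 + 37 − 34 = 39.00.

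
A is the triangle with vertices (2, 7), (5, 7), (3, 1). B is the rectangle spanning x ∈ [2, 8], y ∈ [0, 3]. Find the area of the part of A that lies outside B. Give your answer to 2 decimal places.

8.00

|A| = 9, |A∩B| = 1.
|A ∖ B| = |A| − |A∩B| = 9 − 1 = 8.00.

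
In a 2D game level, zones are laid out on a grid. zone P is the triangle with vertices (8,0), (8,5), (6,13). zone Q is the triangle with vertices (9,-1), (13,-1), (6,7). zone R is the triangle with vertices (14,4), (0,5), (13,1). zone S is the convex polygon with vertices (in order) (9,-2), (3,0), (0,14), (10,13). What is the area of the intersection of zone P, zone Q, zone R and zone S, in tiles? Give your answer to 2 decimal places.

1.00

The intersection is the polygon with vertices (7.311,4.478), (8,4.429), (8,2.538), (7.63,2.652), (7.565,2.826).
By the shoelace formula its area is 1.00.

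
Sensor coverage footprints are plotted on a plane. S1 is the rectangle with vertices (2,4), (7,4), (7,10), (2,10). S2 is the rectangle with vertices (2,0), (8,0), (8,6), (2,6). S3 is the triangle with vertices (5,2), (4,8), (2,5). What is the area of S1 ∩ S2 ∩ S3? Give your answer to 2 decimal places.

4.17

The intersection is the polygon with vertices (3,4), (2,5), (2.667,6), (4.333,6), (4.667,4).
By the shoelace formula its area is 4.17.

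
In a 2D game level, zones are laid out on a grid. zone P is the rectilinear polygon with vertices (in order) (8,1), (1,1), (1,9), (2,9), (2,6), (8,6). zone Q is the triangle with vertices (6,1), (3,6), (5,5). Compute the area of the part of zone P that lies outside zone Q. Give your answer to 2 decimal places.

34.50

|zone P| = 38, |zone P∩zone Q| = 3.5.
|zone P ∖ zone Q| = |zone P| − |zone P∩zone Q| = 38 − 3.5 = 34.50.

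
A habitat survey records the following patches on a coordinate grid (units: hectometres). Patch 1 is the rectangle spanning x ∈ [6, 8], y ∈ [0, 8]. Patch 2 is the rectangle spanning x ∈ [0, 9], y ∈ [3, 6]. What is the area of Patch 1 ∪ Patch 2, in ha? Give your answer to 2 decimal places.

37.00

By inclusion–exclusion:
Individual areas: |Patch 1| = 16, |Patch 2| = 27.
|Patch 1∩Patch 2|: x∈[6,8], y∈[3,6] → 2·3 = 6.
|Patch 1 ∪ Patch 2| = 43 − 6 = 37.00.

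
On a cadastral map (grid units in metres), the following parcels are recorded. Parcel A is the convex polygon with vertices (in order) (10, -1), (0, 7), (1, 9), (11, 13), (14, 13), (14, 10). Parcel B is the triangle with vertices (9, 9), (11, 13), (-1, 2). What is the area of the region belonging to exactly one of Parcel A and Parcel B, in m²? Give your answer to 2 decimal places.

98.83

|Parcel A| = 109, |Parcel B| = 13, |Parcel A∩Parcel B| = 11.5847.
|Parcel A △ Parcel B| = |Parcel A| + |Parcel B| − 2·|Parcel A∩Parcel B| = 109 + 13 − 23.1694 = 98.83.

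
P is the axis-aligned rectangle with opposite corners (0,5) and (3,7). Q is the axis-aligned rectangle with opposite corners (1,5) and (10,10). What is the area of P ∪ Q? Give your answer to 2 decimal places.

47.00

By inclusion–exclusion:
Individual areas: |P| = 6, |Q| = 45.
|P∩Q|: x∈[1,3], y∈[5,7] → 2·2 = 4.
|P ∪ Q| = 51 − 4 = 47.00.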